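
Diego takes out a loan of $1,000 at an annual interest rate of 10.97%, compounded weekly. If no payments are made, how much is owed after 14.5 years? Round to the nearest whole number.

$4,899

Periodic rate = 10.97%/52 = 0.00210962; periods = 52·14.5 = 754.
A = 1,000·(1 + 0.1097/52)^754 ≈ 1,000·4.898722839 ≈ 4,898.7228.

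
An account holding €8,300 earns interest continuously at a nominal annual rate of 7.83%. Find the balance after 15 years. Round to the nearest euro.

€26,863

A = P·e^(rt) = 8,300·e^(0.0783·15) = 8,300·e^1.1745.
e^1.1745 ≈ 3.2365242771, so A ≈ 26,863.1515.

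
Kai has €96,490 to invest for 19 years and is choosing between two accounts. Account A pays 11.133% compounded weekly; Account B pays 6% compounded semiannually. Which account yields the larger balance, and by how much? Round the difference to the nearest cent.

Account A growth factor: (1 + 0.11133/52)^988 ≈ 8.27309655216; balance ≈ 798,271.0863.
Account B growth factor: (1 + 0.03)^38 ≈ 3.07478347818; balance ≈ 296,685.8578.
Account A is larger by 501,585.2285.

Account A, by €501,585.23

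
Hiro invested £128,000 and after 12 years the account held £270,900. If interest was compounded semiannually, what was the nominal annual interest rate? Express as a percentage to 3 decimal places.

The 24-period growth factor is 270,900/128,000 = 2.11641.
r/2 = 2.11641^(1/24) − 1 ≈ 0.0317313, so r ≈ 2·0.0317313 = 6.34627%.

6.346%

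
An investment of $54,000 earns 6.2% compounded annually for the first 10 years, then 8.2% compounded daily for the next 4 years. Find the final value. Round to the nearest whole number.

$136,795

After 10 years at 6.2%: 54,000 × 1.82492561664 ≈ 98,545.9833.
Then 4 years at 8.2%: 98,545.9833 × 1.38813783468 ≈ 136,795.4079.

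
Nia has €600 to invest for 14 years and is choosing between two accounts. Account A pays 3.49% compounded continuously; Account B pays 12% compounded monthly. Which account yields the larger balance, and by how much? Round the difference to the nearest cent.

Account B, by €2,214.56

Account A growth factor: e^(0.0349·14) = e^0.4886 ≈ 1.63003258; balance ≈ 978.0195.
Account B growth factor: (1 + 0.01)^168 ≈ 5.320969818; balance ≈ 3,192.5819.
Account B is larger by 2,214.5623.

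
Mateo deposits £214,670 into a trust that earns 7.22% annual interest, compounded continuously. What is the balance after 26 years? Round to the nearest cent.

£1,402,907.24

A = P·e^(rt) = 214,670·e^(0.0722·26) = 214,670·e^1.8772.
e^1.8772 ≈ 6.535180714356, so A ≈ 1,402,907.2440.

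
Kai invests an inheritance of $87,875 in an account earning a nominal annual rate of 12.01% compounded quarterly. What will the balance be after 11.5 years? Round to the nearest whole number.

$342,659

Periodic rate = 12.01%/4 = 0.030025; periods = 4·11.5 = 46.
A = 87,875·(1 + 0.030025)^46 ≈ 87,875·3.89939492794 ≈ 342,659.3293.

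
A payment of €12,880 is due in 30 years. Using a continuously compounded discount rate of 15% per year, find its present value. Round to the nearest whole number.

€143

P = A·e^(−rt) = 12,880·e^(−4.5).
e^(−4.5) ≈ 0.011108996538, so P ≈ 143.0839.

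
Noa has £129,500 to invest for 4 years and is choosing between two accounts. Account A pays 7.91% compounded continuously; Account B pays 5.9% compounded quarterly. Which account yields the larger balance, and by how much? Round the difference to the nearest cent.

Account A, by £14,009.98

A: e^(0.0791·4) = e^0.3164 ≈ 1.37217901747, so 129,500 × 1.37217901747 ≈ 177,697.1828.
B: (1 + 0.01475)^16 ≈ 1.26399384695, so 129,500 × 1.26399384695 ≈ 163,687.2032.
Difference ≈ 14,009.9796 in favor of A.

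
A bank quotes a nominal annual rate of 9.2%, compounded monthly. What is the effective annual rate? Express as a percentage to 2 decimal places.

9.60%

EAR = (1 + 9.2%/12)^12 − 1 = (1 + 0.00766667)^12 − 1.
(1 + 0.00766667)^12 ≈ 1.09598, so EAR ≈ 9.59802%.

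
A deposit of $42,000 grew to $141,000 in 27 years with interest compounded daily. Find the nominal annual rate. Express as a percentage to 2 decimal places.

(1 + r/365)^9855 = 141,000/42,000 = 3.35714.
1 + r/365 = 3.35714^(1/9855) ≈ 1.000123, so r/365 ≈ 0.000122898.
r ≈ 365·0.000122898 = 4.48580%.

4.49%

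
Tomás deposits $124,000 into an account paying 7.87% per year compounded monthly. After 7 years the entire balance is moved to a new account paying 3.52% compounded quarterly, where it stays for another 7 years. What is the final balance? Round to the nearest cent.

After 7 years at 7.87%: 124,000 × 1.73169615883 ≈ 214,730.3237.
Then 7 years at 3.52%: 214,730.3237 × 1.27803297636 ≈ 274,432.4347.

$274,432.43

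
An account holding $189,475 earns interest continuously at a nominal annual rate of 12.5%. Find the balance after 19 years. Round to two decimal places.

$2,037,048.22

A = P·e^(rt) = 189,475·e^(0.125·19) = 189,475·e^2.375.
e^2.375 ≈ 10.75101318608, so A ≈ 2,037,048.2234.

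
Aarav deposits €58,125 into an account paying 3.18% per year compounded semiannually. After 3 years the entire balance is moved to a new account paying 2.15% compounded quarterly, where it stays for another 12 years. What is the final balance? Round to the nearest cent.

Phase 1: 58,125·(1 + 0.0159)^6 ≈ 63,895.2727.
Phase 2: 63,895.2727·(1 + 0.005375)^48 ≈ 82,645.0125.

€82,645.01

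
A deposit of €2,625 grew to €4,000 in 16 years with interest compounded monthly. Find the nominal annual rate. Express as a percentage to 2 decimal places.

The 192-period growth factor is 4,000/2,625 = 1.52381.
r/12 = 1.52381^(1/192) − 1 ≈ 0.00219623, so r ≈ 12·0.00219623 = 2.63547%.

2.64%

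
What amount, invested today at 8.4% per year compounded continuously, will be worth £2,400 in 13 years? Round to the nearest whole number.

P = A·e^(−rt) = 2,400·e^(−1.092).
e^(−1.092) ≈ 0.3355447327, so P ≈ 805.3074.

£805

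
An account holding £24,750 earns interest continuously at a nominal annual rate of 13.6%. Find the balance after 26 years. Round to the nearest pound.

A = P·e^(rt) = 24,750·e^(0.136·26) = 24,750·e^3.536.
e^3.536 ≈ 34.3293268822, so A ≈ 849,650.8403.

£849,651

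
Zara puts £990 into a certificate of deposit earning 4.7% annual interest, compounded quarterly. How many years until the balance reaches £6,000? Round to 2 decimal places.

We need (1 + 0.01175)^(4t) = 6.0606, so 4t = ln 6.0606 / ln 1.01175 ≈ 154.2447.
t ≈ 154.2447/4 = 38.5612 years.

38.56 years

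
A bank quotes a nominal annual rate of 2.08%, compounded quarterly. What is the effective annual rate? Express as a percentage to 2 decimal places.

EAR = (1 + 2.08%/4)^4 − 1 = (1 + 0.0052)^4 − 1.
(1 + 0.0052)^4 ≈ 1.020963, so EAR ≈ 2.09628%.

2.10%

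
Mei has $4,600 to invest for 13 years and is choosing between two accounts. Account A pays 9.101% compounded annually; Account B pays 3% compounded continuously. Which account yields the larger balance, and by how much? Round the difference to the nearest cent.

A: (1 + 0.09101)^13 ≈ 3.1029409188, so 4,600 × 3.1029409188 ≈ 14,273.5282.
B: e^(0.03·13) = e^0.39 ≈ 1.476980794, so 4,600 × 1.476980794 ≈ 6,794.1117.
Difference ≈ 7,479.4166 in favor of A.

Account A, by $7,479.42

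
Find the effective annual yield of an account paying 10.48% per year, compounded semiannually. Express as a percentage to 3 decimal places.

10.755%

One year is 2 periods at 0.0524 each: (1 + 0.0524)^2 ≈ 1.107546.
EAR = 1.107546 − 1 ≈ 10.75458%.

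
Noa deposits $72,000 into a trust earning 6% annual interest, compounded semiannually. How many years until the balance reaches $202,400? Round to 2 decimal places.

17.48 years

(1 + 0.03)^(2t) = 202,400/72,000 = 2.8111.
2t·ln(1 + 0.03) = ln(2.8111); 2t = 1.0336/0.0295588 ≈ 34.9669.
t ≈ 17.4835 years.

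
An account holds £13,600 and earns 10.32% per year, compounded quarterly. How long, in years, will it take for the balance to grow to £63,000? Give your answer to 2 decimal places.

(1 + 0.0258)^(4t) = 63,000/13,600 = 4.6324.
4t·ln(1 + 0.0258) = ln(4.6324); 4t = 1.5331/0.0254728 ≈ 60.1844.
t ≈ 15.0461 years.

15.05 years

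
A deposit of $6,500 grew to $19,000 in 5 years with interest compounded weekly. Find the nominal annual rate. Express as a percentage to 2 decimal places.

21.50%

The 260-period growth factor is 19,000/6,500 = 2.92308.
r/52 = 2.92308^(1/260) − 1 ≈ 0.00413405, so r ≈ 52·0.00413405 = 21.49705%.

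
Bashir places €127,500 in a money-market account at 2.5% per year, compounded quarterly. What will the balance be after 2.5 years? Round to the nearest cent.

€135,696.65

Periodic rate = 2.5%/4 = 0.00625; periods = 4·2.5 = 10.
A = 127,500·(1 + 0.00625)^10 ≈ 127,500·1.06428743223 ≈ 135,696.6476.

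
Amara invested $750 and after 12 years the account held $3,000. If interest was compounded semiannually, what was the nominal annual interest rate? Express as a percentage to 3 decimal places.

(1 + r/2)^24 = 3,000/750 = 4.
1 + r/2 = 4^(1/24) ≈ 1.059463, so r/2 ≈ 0.0594631.
r ≈ 2·0.0594631 = 11.89262%.

11.893%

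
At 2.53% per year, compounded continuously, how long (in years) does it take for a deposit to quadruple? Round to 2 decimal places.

54.79 years

e^(0.0253t) = 4, so 0.0253t = ln 4 ≈ 1.3863.
t ≈ 1.3863/0.0253 ≈ 54.7942.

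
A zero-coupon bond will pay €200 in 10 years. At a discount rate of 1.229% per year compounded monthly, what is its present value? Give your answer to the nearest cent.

Periodic rate = 1.229%/12 = 0.00102417; 120 periods.
P = 200/(1 + 0.01229/12)^120 ≈ 200/1.13070022 ≈ 176.8815.

€176.88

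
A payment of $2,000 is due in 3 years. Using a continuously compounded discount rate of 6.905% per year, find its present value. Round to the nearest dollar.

$1,626

P = A·e^(−rt) = 2,000·e^(−0.20715).
e^(−0.20715) ≈ 0.8128977062, so P ≈ 1,625.7954.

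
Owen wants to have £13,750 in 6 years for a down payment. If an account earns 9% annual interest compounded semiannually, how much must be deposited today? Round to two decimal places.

£8,107.88

Growth factor = (1 + 0.045)^12 ≈ 1.6958814328.
P = 13,750/1.6958814328 ≈ 8,107.8781.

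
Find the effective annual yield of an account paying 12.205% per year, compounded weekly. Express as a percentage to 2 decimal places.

12.96%

EAR = (1 + 12.205%/52)^52 − 1 = (1 + 0.00234712)^52 − 1.
(1 + 0.00234712)^52 ≈ 1.129649, so EAR ≈ 12.96490%.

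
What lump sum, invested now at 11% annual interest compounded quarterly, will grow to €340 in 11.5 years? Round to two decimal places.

€97.61

Growth factor = (1 + 0.0275)^46 ≈ 3.48308606.
P = 340/3.48308606 ≈ 97.6146.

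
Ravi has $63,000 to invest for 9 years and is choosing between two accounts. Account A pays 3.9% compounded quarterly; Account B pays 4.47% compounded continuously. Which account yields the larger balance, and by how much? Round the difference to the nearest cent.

Account B, by $4,862.68

Account A growth factor: (1 + 0.00975)^36 ≈ 1.4180744306; balance ≈ 89,338.6891.
Account B growth factor: e^(0.0447·9) = e^0.4023 ≈ 1.4952598433; balance ≈ 94,201.3701.
Account B is larger by 4,862.6810.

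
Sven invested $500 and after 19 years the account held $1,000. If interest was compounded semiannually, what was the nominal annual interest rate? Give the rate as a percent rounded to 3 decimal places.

3.682%

(1 + r/2)^38 = 1,000/500 = 2.
1 + r/2 = 2^(1/38) ≈ 1.018408, so r/2 ≈ 0.0184081.
r ≈ 2·0.0184081 = 3.68162%.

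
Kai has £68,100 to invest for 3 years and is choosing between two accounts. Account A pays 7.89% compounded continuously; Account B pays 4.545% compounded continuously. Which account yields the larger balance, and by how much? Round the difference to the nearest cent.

Account A growth factor: e^(0.0789·3) = e^0.2367 ≈ 1.2670609425; balance ≈ 86,286.8502.
Account B growth factor: e^(0.04545·3) = e^0.13635 ≈ 1.1460829524; balance ≈ 78,048.2491.
Account A is larger by 8,238.6011.

Account A, by £8,238.60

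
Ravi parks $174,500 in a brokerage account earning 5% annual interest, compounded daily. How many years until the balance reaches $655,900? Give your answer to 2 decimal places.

26.48 years

(1 + 0.000136986)^(365t) = 655,900/174,500 = 3.7587.
365t·ln(1 + 0.000136986) = ln(3.7587); 365t = 1.3241/0.000136977 ≈ 9666.4723.
t ≈ 26.4835 years.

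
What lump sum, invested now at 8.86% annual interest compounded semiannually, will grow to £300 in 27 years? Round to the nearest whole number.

£29

Periodic rate = 8.86%/2 = 0.0443; 54 periods.
P = 300/(1 + 0.0443)^54 ≈ 300/10.3887911 ≈ 28.8773.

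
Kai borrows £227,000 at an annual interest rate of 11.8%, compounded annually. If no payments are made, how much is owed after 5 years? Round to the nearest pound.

Annual rate = 11.8% = 0.118; years = 5.
A = 227,000·(1 + 0.118)^5 ≈ 227,000·1.74666258646 ≈ 396,492.4071.

£396,492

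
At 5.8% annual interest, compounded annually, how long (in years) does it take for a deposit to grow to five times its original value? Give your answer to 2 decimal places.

28.55 years

(1 + 0.058)^t = 5.
t = ln 5 / ln(1 + 0.058) ≈ 1.6094/0.0563803 ≈ 28.5461.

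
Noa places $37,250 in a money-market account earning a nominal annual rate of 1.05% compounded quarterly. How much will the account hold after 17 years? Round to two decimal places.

Growth factor = (1 + 0.002625)^68 ≈ 1.1951433399.
A ≈ 37,250 × 1.1951433399 ≈ 44,519.0894.

$44,519.09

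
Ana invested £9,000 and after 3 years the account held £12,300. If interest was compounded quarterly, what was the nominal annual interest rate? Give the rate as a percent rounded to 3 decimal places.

(1 + r/4)^12 = 12,300/9,000 = 1.36667.
1 + r/4 = 1.36667^(1/12) ≈ 1.026373, so r/4 ≈ 0.026373.
r ≈ 4·0.026373 = 10.54920%.

10.549%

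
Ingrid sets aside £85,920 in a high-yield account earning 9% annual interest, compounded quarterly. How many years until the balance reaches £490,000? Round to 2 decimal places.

(1 + 0.0225)^(4t) = 490,000/85,920 = 5.703.
4t·ln(1 + 0.0225) = ln(5.703); 4t = 1.741/0.0222506 ≈ 78.2445.
t ≈ 19.5611 years.

19.56 years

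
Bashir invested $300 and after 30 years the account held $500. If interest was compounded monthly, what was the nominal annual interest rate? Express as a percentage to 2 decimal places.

The 360-period growth factor is 500/300 = 1.66667.
r/12 = 1.66667^(1/360) − 1 ≈ 0.00141997, so r ≈ 12·0.00141997 = 1.70396%.

1.70%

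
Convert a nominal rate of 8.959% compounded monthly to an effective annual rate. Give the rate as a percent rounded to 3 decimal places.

One year is 12 periods at 0.00746583 each: (1 + 0.00746583)^12 ≈ 1.093362.
EAR = 1.093362 − 1 ≈ 9.33619%.

9.336%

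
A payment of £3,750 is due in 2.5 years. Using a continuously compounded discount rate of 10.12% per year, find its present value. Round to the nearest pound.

P = A·e^(−rt) = 3,750·e^(−0.253).
e^(−0.253) ≈ 0.7764678818, so P ≈ 2,911.7546.

£2,912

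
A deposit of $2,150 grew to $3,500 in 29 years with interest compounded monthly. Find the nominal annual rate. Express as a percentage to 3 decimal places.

The 348-period growth factor is 3,500/2,150 = 1.62791.
r/12 = 1.62791^(1/348) − 1 ≈ 0.00140125, so r ≈ 12·0.00140125 = 1.68151%.

1.682%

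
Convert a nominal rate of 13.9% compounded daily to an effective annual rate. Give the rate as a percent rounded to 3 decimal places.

14.909%

One year is 365 periods at 0.000380822 each: (1 + 0.000380822)^365 ≈ 1.149094.
EAR = 1.149094 − 1 ≈ 14.90937%.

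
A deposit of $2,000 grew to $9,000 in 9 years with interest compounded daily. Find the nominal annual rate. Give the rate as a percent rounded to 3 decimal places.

(1 + r/365)^3285 = 9,000/2,000 = 4.5.
1 + r/365 = 4.5^(1/3285) ≈ 1.000458, so r/365 ≈ 0.000457967.
r ≈ 365·0.000457967 = 16.71580%.

16.716%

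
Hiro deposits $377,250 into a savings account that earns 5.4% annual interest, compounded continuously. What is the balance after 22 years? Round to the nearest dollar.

A = P·e^(rt) = 377,250·e^(0.054·22) = 377,250·e^1.188.
e^1.188 ≈ 3.28051361475, so A ≈ 1,237,573.7612.

$1,237,574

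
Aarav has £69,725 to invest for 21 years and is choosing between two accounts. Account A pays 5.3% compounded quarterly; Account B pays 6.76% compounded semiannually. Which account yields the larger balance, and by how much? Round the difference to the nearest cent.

Account A growth factor: (1 + 0.01325)^84 ≈ 3.02131107571; balance ≈ 210,660.9148.
Account B growth factor: (1 + 0.0338)^42 ≈ 4.03956098404; balance ≈ 281,658.3896.
Account B is larger by 70,997.4749.

Account B, by £70,997.47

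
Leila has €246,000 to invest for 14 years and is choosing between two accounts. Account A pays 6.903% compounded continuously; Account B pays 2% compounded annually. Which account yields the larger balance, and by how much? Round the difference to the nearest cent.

A: e^(0.06903·14) = e^0.96642 ≈ 2.62851750251, so 246,000 × 2.62851750251 ≈ 646,615.3056.
B: (1 + 0.02)^14 ≈ 1.31947876306, so 246,000 × 1.31947876306 ≈ 324,591.7757.
Difference ≈ 322,023.5299 in favor of A.

Account A, by €322,023.53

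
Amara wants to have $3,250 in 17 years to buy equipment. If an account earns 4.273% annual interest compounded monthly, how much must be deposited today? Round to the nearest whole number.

Periodic rate = 4.273%/12 = 0.00356083; 204 periods.
P = 3,250/(1 + 0.04273/12)^204 ≈ 3,250/2.064978365 ≈ 1,573.8664.

$1,574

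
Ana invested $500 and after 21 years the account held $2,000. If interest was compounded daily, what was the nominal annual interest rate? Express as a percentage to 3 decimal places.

6.602%

(1 + r/365)^7665 = 2,000/500 = 4.
1 + r/365 = 4^(1/7665) ≈ 1.000181, so r/365 ≈ 0.000180877.
r ≈ 365·0.000180877 = 6.60200%.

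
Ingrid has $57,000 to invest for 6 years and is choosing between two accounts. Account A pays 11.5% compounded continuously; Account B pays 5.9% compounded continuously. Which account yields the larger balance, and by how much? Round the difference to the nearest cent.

Account A growth factor: e^(0.115·6) = e^0.69 ≈ 1.99371553324; balance ≈ 113,641.7854.
Account B growth factor: e^(0.059·6) = e^0.354 ≈ 1.4247551865; balance ≈ 81,211.0456.
Account A is larger by 32,430.7398.

Account A, by $32,430.74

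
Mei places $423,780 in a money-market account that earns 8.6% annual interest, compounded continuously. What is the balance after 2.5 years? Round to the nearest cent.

$525,428.67

A = P·e^(rt) = 423,780·e^(0.086·2.5) = 423,780·e^0.215.
e^0.215 ≈ 1.23986189697, so A ≈ 525,428.6747.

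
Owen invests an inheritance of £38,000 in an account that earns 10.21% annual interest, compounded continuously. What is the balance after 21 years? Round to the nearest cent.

A = P·e^(rt) = 38,000·e^(0.1021·21) = 38,000·e^2.1441.
e^2.1441 ≈ 8.53435685867, so A ≈ 324,305.5606.

£324,305.56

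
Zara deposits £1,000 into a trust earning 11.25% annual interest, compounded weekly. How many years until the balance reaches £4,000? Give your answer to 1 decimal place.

12.3 years

(1 + 0.00216346)^(52t) = 4,000/1,000 = 4.
52t·ln(1 + 0.00216346) = ln(4); 52t = 1.3863/0.00216112 ≈ 641.4690.
t ≈ 12.3359 years.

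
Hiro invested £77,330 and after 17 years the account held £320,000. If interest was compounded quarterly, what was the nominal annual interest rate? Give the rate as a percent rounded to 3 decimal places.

8.442%

(1 + r/4)^68 = 320,000/77,330 = 4.13811.
1 + r/4 = 4.13811^(1/68) ≈ 1.021106, so r/4 ≈ 0.0211055.
r ≈ 4·0.0211055 = 8.44220%.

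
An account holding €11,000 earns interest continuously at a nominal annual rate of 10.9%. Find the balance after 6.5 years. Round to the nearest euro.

A = P·e^(rt) = 11,000·e^(0.109·6.5) = 11,000·e^0.7085.
e^0.7085 ≈ 2.0309425589, so A ≈ 22,340.3681.

€22,340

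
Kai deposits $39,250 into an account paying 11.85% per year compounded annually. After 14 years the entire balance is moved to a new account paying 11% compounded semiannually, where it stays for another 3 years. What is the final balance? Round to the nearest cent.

After 14 years at 11.85%: 39,250 × 4.79627237309 ≈ 188,253.6906.
Then 3 years at 11%: 188,253.6906 × 1.37884280676 ≈ 259,572.2472.

$259,572.25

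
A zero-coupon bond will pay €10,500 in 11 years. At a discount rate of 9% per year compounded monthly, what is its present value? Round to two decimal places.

Growth factor = (1 + 0.0075)^132 ≈ 2.6813112807.
P = 10,500/2.6813112807 ≈ 3,915.9944.

€3,915.99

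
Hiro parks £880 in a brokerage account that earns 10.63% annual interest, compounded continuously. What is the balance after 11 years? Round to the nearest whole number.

£2,833

A = P·e^(rt) = 880·e^(0.1063·11) = 880·e^1.1693.
e^1.1693 ≈ 3.219738033, so A ≈ 2,833.3695.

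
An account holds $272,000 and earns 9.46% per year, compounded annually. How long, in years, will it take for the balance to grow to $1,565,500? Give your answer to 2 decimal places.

We need (1 + 0.0946)^t = 5.7555, so t = ln 5.7555 / ln 1.0946 ≈ 19.3625.

19.36 years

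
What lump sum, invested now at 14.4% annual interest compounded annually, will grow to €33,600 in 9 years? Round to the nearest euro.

Annual rate = 14.4% = 0.144; 9 periods.
P = 33,600/(1 + 0.144)^9 ≈ 33,600/3.3560948017 ≈ 10,011.6361.

€10,012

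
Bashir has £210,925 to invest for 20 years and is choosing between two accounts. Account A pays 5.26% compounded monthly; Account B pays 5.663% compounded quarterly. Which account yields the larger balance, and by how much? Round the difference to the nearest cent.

Account B, by £46,902.33

A: (1 + 0.0526/12)^240 ≈ 2.85679704284, so 210,925 × 2.85679704284 ≈ 602,569.9163.
B: (1 + 0.0141575)^80 ≈ 3.07916200628, so 210,925 × 3.07916200628 ≈ 649,472.2462.
Difference ≈ 46,902.3299 in favor of B.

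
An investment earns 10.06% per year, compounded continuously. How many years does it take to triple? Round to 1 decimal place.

e^(0.1006t) = 3, so 0.1006t = ln 3 ≈ 1.0986.
t ≈ 1.0986/0.1006 ≈ 10.9206.

10.9 years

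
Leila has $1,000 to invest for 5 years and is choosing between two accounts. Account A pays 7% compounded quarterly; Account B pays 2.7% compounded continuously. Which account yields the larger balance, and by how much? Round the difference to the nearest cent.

Account A growth factor: (1 + 0.0175)^20 ≈ 1.414778196; balance ≈ 1,414.7782.
Account B growth factor: e^(0.027·5) = e^0.135 ≈ 1.144536784; balance ≈ 1,144.5368.
Account A is larger by 270.2414.

Account A, by $270.24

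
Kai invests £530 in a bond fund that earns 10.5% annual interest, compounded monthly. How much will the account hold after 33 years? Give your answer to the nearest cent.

Periodic rate = 10.5%/12 = 0.00875; periods = 12·33 = 396.
A = 530·(1 + 0.00875)^396 ≈ 530·31.498139431 ≈ 16,694.0139.

£16,694.01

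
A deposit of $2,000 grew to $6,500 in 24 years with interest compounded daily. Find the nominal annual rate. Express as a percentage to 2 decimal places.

The 8760-period growth factor is 6,500/2,000 = 3.25.
r/365 = 3.25^(1/8760) − 1 ≈ 0.000134559, so r ≈ 365·0.000134559 = 4.91139%.

4.91%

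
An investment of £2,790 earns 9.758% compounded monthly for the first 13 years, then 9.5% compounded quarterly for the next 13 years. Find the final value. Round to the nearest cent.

After 13 years at 9.758%: 2,790 × 3.5374641147 ≈ 9,869.5249.
Then 13 years at 9.5%: 9,869.5249 × 3.389093636 ≈ 33,448.7440.

£33,448.74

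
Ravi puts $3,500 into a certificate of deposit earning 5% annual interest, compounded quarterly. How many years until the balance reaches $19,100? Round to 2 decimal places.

(1 + 0.0125)^(4t) = 19,100/3,500 = 5.4571.
4t·ln(1 + 0.0125) = ln(5.4571); 4t = 1.6969/0.0124225 ≈ 136.6007.
t ≈ 34.1502 years.

34.15 years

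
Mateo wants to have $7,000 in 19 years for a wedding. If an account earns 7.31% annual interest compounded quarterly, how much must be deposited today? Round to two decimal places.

Growth factor = (1 + 0.018275)^76 ≈ 3.960465057.
P = 7,000/3.960465057 ≈ 1,767.4692.

$1,767.47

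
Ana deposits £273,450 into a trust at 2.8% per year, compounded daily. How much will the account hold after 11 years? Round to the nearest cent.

Growth factor = (1 + 0.028/365)^4015 ≈ 1.36068491494.
A ≈ 273,450 × 1.36068491494 ≈ 372,079.2900.

£372,079.29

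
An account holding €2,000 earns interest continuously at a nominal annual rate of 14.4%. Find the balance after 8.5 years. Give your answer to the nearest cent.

A = P·e^(rt) = 2,000·e^(0.144·8.5) = 2,000·e^1.224.
e^1.224 ≈ 3.400763618, so A ≈ 6,801.5272.

€6,801.53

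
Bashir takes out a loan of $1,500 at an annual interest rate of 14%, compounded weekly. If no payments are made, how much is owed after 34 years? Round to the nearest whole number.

Periodic rate = 14%/52 = 0.00269231; periods = 52·34 = 1768.
A = 1,500·(1 + 0.14/52)^1768 ≈ 1,500·116.001576961 ≈ 174,002.3654.

$174,002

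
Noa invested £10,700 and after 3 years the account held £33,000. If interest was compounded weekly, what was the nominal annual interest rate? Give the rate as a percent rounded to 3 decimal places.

37.678%

The 156-period growth factor is 33,000/10,700 = 3.08411.
r/52 = 3.08411^(1/156) − 1 ≈ 0.00724576, so r ≈ 52·0.00724576 = 37.67797%.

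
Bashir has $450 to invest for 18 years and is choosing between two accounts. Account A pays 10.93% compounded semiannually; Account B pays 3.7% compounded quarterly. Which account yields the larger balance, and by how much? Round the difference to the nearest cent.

Account A, by $2,182.50

A: (1 + 0.05465)^36 ≈ 6.790485899, so 450 × 6.790485899 ≈ 3,055.7187.
B: (1 + 0.00925)^72 ≈ 1.9404863, so 450 × 1.9404863 ≈ 873.2188.
Difference ≈ 2,182.4998 in favor of A.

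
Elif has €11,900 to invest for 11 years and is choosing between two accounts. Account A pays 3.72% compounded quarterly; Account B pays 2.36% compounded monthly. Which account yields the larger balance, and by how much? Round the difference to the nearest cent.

Account A, by €2,459.58

Account A growth factor: (1 + 0.0093)^44 ≈ 1.5027682925; balance ≈ 17,882.9427.
Account B growth factor: (1 + 0.0236/12)^132 ≈ 1.2960809545; balance ≈ 15,423.3634.
Account A is larger by 2,459.5793.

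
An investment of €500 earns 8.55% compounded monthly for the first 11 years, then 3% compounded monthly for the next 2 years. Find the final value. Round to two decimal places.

€1,355.19

After 11 years at 8.55%: 500 × 2.552734913 ≈ 1,276.3675.
Then 2 years at 3%: 1,276.3675 × 1.061757044 ≈ 1,355.1921.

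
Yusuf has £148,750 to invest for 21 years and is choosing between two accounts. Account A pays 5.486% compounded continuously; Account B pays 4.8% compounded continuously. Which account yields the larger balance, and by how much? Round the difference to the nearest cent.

Account A growth factor: e^(0.05486·21) = e^1.15206 ≈ 3.16470549274; balance ≈ 470,749.9420.
Account B growth factor: e^(0.048·21) = e^1.008 ≈ 2.74011530053; balance ≈ 407,592.1510.
Account A is larger by 63,157.7911.

Account A, by £63,157.79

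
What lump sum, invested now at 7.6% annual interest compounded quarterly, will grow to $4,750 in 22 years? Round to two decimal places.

$906.50

Growth factor = (1 + 0.019)^88 ≈ 5.239962664.
P = 4,750/5.239962664 ≈ 906.4950.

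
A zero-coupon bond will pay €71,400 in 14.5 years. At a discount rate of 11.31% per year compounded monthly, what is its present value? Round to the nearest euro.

Periodic rate = 11.31%/12 = 0.009425; 174 periods.
P = 71,400/(1 + 0.009425)^174 ≈ 71,400/5.1154734397 ≈ 13,957.6524.

€13,958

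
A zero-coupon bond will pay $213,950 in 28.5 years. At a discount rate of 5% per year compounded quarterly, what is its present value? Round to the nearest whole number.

$51,913

Periodic rate = 5%/4 = 0.0125; 114 periods.
P = 213,950/(1 + 0.0125)^114 ≈ 213,950/4.12129436315 ≈ 51,913.3023.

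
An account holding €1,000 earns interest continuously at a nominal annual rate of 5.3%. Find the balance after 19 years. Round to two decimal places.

€2,737.38

A = P·e^(rt) = 1,000·e^(0.053·19) = 1,000·e^1.007.
e^1.007 ≈ 2.737376555, so A ≈ 2,737.3766.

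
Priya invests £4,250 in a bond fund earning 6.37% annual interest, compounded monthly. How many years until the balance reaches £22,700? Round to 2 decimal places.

We need (1 + 0.00530833)^(12t) = 5.3412, so 12t = ln 5.3412 / ln 1.005308 ≈ 316.4626.
t ≈ 316.4626/12 = 26.3719 years.

26.37 years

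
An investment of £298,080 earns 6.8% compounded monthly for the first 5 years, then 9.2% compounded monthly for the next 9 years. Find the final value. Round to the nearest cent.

After 5 years at 6.8%: 298,080 × 1.40359989586 ≈ 418,385.0570.
Then 9 years at 9.2%: 418,385.0570 × 2.28152055314 ≈ 954,554.1066.

£954,554.11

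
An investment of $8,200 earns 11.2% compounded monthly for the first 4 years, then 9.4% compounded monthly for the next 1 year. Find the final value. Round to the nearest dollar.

$14,065

Phase 1: 8,200·(1 + 0.112/12)^48 ≈ 12,807.8262.
Phase 2: 12,807.8262·(1 + 0.094/12)^12 ≈ 14,065.0100.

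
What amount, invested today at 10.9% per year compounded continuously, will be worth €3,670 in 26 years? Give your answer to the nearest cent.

P = A·e^(−rt) = 3,670·e^(−2.834).
e^(−2.834) ≈ 0.05877727373, so P ≈ 215.7126.

€215.71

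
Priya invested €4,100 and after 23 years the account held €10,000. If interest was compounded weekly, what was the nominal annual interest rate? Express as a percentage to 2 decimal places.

3.88%

(1 + r/52)^1196 = 10,000/4,100 = 2.43902.
1 + r/52 = 2.43902^(1/1196) ≈ 1.000746, so r/52 ≈ 0.000745761.
r ≈ 52·0.000745761 = 3.87796%.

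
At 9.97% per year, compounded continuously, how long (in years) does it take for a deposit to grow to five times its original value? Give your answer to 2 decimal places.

16.14 years

e^(0.0997t) = 5, so 0.0997t = ln 5 ≈ 1.6094.
t ≈ 1.6094/0.0997 ≈ 16.1428.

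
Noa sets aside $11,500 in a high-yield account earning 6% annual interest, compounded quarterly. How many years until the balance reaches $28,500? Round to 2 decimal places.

(1 + 0.015)^(4t) = 28,500/11,500 = 2.4783.
4t·ln(1 + 0.015) = ln(2.4783); 4t = 0.90756/0.0148886 ≈ 60.9565.
t ≈ 15.2391 years.

15.24 years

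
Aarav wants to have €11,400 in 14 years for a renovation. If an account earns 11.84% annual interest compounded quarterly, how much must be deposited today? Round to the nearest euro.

€2,226

Periodic rate = 11.84%/4 = 0.0296; 56 periods.
P = 11,400/(1 + 0.0296)^56 ≈ 11,400/5.1219802343 ≈ 2,225.7017.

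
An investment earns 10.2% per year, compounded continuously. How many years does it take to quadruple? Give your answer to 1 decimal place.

13.6 years

e^(0.102t) = 4, so 0.102t = ln 4 ≈ 1.3863.
t ≈ 1.3863/0.102 ≈ 13.5911.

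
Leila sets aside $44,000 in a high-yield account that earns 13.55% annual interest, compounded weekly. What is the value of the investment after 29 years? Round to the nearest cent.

Periodic rate = 13.55%/52 = 0.00260577; periods = 52·29 = 1508.
A = 44,000·(1 + 0.1355/52)^1508 ≈ 44,000·50.62214816874 ≈ 2,227,374.5194.

$2,227,374.52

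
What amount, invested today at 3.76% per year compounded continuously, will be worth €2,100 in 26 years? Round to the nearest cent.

P = A·e^(−rt) = 2,100·e^(−0.9776).
e^(−0.9776) ≈ 0.3762129272, so P ≈ 790.0471.

€790.05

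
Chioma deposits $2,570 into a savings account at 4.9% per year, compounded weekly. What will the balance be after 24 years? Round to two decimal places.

$8,325.74

Growth factor = (1 + 0.049/52)^1248 ≈ 3.239588355.
A ≈ 2,570 × 3.239588355 ≈ 8,325.7421.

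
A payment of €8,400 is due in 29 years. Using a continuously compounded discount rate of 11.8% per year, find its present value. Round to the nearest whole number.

€274

P = A·e^(−rt) = 8,400·e^(−3.422).
e^(−3.422) ≈ 0.03264707545, so P ≈ 274.2354.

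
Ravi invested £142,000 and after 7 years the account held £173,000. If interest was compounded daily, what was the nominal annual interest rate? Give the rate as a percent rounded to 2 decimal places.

2.82%

The 2555-period growth factor is 173,000/142,000 = 1.21831.
r/365 = 1.21831^(1/2555) − 1 ≈ 0.0000772885, so r ≈ 365·0.0000772885 = 2.82103%.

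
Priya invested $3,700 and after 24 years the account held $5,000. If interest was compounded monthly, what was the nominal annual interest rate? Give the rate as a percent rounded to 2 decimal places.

(1 + r/12)^288 = 5,000/3,700 = 1.35135.
1 + r/12 = 1.35135^(1/288) ≈ 1.001046, so r/12 ≈ 0.00104605.
r ≈ 12·0.00104605 = 1.25526%.

1.26%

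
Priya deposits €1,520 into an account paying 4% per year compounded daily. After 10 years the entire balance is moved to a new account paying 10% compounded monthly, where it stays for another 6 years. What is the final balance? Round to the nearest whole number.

Phase 1: 1,520·(1 + 0.04/365)^3650 ≈ 2,267.5238.
Phase 2: 2,267.5238·(1 + 0.1/12)^72 ≈ 4,121.4384.

€4,121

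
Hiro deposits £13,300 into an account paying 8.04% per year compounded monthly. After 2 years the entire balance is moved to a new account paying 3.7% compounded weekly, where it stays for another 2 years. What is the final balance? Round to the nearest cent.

Phase 1: 13,300·(1 + 0.0067)^24 ≈ 15,611.8111.
Phase 2: 15,611.8111·(1 + 0.037/52)^104 ≈ 16,810.4621.

£16,810.46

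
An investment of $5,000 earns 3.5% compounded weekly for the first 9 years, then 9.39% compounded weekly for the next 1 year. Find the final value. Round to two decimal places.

Phase 1: 5,000·(1 + 0.035/52)^468 ≈ 6,850.5706.
Phase 2: 6,850.5706·(1 + 0.0939/52)^52 ≈ 7,524.3714.

$7,524.37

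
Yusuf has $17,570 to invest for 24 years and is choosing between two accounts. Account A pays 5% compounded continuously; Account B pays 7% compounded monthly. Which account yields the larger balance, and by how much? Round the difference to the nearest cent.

Account B, by $35,479.34

Account A growth factor: e^(0.05·24) = e^1.2 ≈ 3.3201169227; balance ≈ 58,334.4543.
Account B growth factor: (1 + 0.07/12)^288 ≈ 5.3394303571; balance ≈ 93,813.7914.
Account B is larger by 35,479.3370.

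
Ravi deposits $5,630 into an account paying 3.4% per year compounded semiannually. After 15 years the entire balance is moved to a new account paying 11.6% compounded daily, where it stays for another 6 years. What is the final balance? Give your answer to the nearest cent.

After 15 years at 3.4%: 5,630 × 1.6581682214 ≈ 9,335.4871.
Then 6 years at 11.6%: 9,335.4871 × 2.005492018 ≈ 18,722.2448.

$18,722.24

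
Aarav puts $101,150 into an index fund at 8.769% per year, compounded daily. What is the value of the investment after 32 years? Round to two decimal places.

$1,672,956.24

Growth factor = (1 + 0.08769/365)^11680 ≈ 16.53935972958.
A ≈ 101,150 × 16.53935972958 ≈ 1,672,956.2366.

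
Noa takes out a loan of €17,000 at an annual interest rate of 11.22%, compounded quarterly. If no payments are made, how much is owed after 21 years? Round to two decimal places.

€173,638.04

Periodic rate = 11.22%/4 = 0.02805; periods = 4·21 = 84.
A = 17,000·(1 + 0.02805)^84 ≈ 17,000·10.2140021072 ≈ 173,638.0358.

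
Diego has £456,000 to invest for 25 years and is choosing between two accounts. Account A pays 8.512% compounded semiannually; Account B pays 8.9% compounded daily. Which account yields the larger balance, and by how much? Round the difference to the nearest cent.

Account B, by £553,918.29

A: (1 + 0.04256)^50 ≈ 8.036240301061, so 456,000 × 8.036240301061 ≈ 3,664,525.5773.
B: (1 + 0.089/365)^9125 ≈ 9.25097338653, so 456,000 × 9.25097338653 ≈ 4,218,443.8643.
Difference ≈ 553,918.2870 in favor of B.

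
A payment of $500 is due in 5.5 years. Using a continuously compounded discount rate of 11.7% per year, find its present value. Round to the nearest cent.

P = A·e^(−rt) = 500·e^(−0.6435).
e^(−0.6435) ≈ 0.525450126, so P ≈ 262.7251.

$262.73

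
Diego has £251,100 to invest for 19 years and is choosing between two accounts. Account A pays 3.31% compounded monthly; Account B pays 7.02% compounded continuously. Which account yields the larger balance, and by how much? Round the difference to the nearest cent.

Account A growth factor: (1 + 0.0331/12)^228 ≈ 1.87392326118; balance ≈ 470,542.1309.
Account B growth factor: e^(0.0702·19) = e^1.3338 ≈ 3.79543868619; balance ≈ 953,034.6541.
Account B is larger by 482,492.5232.

Account B, by £482,492.52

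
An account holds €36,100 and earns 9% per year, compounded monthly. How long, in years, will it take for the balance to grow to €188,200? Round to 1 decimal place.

18.4 years

(1 + 0.0075)^(12t) = 188,200/36,100 = 5.2133.
12t·ln(1 + 0.0075) = ln(5.2133); 12t = 1.6512/0.00747201 ≈ 220.9862.
t ≈ 18.4155 years.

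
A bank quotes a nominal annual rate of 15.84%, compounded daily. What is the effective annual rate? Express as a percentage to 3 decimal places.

EAR = (1 + 15.84%/365)^365 − 1 = (1 + 0.000433973)^365 − 1.
(1 + 0.000433973)^365 ≈ 1.171594, so EAR ≈ 17.15945%.

17.159%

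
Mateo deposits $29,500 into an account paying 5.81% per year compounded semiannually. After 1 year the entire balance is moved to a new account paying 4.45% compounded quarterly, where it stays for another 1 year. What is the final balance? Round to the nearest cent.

After 1 years at 5.81%: 29,500 × 1.0589439025 ≈ 31,238.8451.
Then 1 years at 4.45%: 31,238.8451 × 1.0452481166 ≈ 32,652.3440.

$32,652.34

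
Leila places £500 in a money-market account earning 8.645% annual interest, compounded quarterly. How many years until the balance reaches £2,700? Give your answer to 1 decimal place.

19.7 years

We need (1 + 0.0216125)^(4t) = 5.4, so 4t = ln 5.4 / ln 1.021613 ≈ 78.8691.
t ≈ 78.8691/4 = 19.7173 years.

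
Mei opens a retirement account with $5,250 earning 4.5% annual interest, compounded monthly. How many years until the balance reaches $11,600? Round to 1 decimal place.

17.7 years

We need (1 + 0.00375)^(12t) = 2.2095, so 12t = ln 2.2095 / ln 1.00375 ≈ 211.8033.
t ≈ 211.8033/12 = 17.6503 years.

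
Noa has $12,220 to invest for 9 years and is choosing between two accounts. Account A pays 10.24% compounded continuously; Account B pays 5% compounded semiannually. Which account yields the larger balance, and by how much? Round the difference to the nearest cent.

Account A growth factor: e^(0.1024·9) = e^0.9216 ≈ 2.5133084682; balance ≈ 30,712.6295.
Account B growth factor: (1 + 0.025)^18 ≈ 1.5596587177; balance ≈ 19,059.0295.
Account A is larger by 11,653.6000.

Account A, by $11,653.60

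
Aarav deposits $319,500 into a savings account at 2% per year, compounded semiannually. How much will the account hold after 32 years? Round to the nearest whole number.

Growth factor = (1 + 0.01)^64 ≈ 1.89046186948.
A ≈ 319,500 × 1.89046186948 ≈ 604,002.5673.

$604,003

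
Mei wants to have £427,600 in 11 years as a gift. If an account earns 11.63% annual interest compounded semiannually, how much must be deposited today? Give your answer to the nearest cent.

£123,310.06

Growth factor = (1 + 0.05815)^22 ≈ 3.46768147264.
P = 427,600/3.46768147264 ≈ 123,310.0570.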